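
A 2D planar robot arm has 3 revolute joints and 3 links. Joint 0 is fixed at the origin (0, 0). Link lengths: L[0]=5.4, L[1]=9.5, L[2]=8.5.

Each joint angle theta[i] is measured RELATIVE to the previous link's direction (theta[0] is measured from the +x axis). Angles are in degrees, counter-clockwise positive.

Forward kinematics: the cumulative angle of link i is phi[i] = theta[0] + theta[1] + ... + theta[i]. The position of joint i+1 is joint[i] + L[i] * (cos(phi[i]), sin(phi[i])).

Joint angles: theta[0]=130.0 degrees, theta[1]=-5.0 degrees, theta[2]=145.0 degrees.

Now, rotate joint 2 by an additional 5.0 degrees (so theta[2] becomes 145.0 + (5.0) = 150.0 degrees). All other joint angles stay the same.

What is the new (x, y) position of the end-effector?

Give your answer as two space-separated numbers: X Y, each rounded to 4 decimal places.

Answer: -8.1792 3.4509

Derivation:
joint[0] = (0.0000, 0.0000)  (base)
link 0: phi[0] = 130 = 130 deg
  cos(130 deg) = -0.6428, sin(130 deg) = 0.7660
  joint[1] = (0.0000, 0.0000) + 5.4 * (-0.6428, 0.7660) = (0.0000 + -3.4711, 0.0000 + 4.1366) = (-3.4711, 4.1366)
link 1: phi[1] = 130 + -5 = 125 deg
  cos(125 deg) = -0.5736, sin(125 deg) = 0.8192
  joint[2] = (-3.4711, 4.1366) + 9.5 * (-0.5736, 0.8192) = (-3.4711 + -5.4490, 4.1366 + 7.7819) = (-8.9200, 11.9186)
link 2: phi[2] = 130 + -5 + 150 = 275 deg
  cos(275 deg) = 0.0872, sin(275 deg) = -0.9962
  joint[3] = (-8.9200, 11.9186) + 8.5 * (0.0872, -0.9962) = (-8.9200 + 0.7408, 11.9186 + -8.4677) = (-8.1792, 3.4509)
End effector: (-8.1792, 3.4509)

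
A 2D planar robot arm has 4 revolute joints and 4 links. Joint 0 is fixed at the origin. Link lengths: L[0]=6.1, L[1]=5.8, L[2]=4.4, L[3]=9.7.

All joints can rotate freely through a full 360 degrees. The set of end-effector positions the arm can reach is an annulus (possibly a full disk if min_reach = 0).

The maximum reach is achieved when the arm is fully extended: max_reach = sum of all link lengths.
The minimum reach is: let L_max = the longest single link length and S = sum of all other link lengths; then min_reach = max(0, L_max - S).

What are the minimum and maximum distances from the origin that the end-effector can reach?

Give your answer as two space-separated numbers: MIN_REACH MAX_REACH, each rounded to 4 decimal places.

Link lengths: [6.1, 5.8, 4.4, 9.7]
max_reach = 6.1 + 5.8 + 4.4 + 9.7 = 26
L_max = max([6.1, 5.8, 4.4, 9.7]) = 9.7
S (sum of others) = 26 - 9.7 = 16.3
min_reach = max(0, 9.7 - 16.3) = max(0, -6.6) = 0

Answer: 0.0000 26.0000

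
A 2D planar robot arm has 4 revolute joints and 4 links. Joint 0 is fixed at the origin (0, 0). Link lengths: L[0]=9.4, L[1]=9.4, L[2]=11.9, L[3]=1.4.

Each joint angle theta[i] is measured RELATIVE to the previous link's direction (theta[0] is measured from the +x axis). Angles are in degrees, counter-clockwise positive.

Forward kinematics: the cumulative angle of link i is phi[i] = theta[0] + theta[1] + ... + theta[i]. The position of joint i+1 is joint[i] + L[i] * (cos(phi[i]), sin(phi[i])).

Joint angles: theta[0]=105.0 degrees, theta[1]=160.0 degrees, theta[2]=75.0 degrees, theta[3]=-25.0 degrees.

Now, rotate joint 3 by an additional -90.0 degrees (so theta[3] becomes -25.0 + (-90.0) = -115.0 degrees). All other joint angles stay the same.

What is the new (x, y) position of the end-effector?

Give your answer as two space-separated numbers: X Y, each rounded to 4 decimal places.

Answer: 6.9402 -5.3445

Derivation:
joint[0] = (0.0000, 0.0000)  (base)
link 0: phi[0] = 105 = 105 deg
  cos(105 deg) = -0.2588, sin(105 deg) = 0.9659
  joint[1] = (0.0000, 0.0000) + 9.4 * (-0.2588, 0.9659) = (0.0000 + -2.4329, 0.0000 + 9.0797) = (-2.4329, 9.0797)
link 1: phi[1] = 105 + 160 = 265 deg
  cos(265 deg) = -0.0872, sin(265 deg) = -0.9962
  joint[2] = (-2.4329, 9.0797) + 9.4 * (-0.0872, -0.9962) = (-2.4329 + -0.8193, 9.0797 + -9.3642) = (-3.2522, -0.2845)
link 2: phi[2] = 105 + 160 + 75 = 340 deg
  cos(340 deg) = 0.9397, sin(340 deg) = -0.3420
  joint[3] = (-3.2522, -0.2845) + 11.9 * (0.9397, -0.3420) = (-3.2522 + 11.1823, -0.2845 + -4.0700) = (7.9302, -4.3546)
link 3: phi[3] = 105 + 160 + 75 + -115 = 225 deg
  cos(225 deg) = -0.7071, sin(225 deg) = -0.7071
  joint[4] = (7.9302, -4.3546) + 1.4 * (-0.7071, -0.7071) = (7.9302 + -0.9899, -4.3546 + -0.9899) = (6.9402, -5.3445)
End effector: (6.9402, -5.3445)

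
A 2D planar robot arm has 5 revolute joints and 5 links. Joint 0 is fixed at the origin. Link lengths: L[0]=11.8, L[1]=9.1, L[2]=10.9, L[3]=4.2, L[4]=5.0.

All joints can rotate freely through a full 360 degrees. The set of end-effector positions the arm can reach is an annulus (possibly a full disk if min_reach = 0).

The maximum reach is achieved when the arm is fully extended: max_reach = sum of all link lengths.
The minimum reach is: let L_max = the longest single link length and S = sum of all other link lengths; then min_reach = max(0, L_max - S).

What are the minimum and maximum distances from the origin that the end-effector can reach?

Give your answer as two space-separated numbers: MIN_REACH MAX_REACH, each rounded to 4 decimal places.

Answer: 0.0000 41.0000

Derivation:
Link lengths: [11.8, 9.1, 10.9, 4.2, 5.0]
max_reach = 11.8 + 9.1 + 10.9 + 4.2 + 5 = 41
L_max = max([11.8, 9.1, 10.9, 4.2, 5.0]) = 11.8
S (sum of others) = 41 - 11.8 = 29.2
min_reach = max(0, 11.8 - 29.2) = max(0, -17.4) = 0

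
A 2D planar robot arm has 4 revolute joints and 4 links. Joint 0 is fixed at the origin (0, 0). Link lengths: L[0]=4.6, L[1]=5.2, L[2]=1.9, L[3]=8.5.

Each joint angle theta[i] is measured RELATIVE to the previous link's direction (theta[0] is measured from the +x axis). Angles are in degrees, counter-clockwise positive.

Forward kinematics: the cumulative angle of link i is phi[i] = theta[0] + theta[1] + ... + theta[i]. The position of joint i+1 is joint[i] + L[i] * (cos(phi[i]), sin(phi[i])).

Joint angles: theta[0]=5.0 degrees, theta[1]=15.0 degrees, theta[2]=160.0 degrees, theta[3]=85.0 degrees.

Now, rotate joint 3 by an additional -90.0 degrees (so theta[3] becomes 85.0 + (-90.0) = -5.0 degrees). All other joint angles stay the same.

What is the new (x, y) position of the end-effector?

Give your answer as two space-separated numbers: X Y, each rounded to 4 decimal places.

joint[0] = (0.0000, 0.0000)  (base)
link 0: phi[0] = 5 = 5 deg
  cos(5 deg) = 0.9962, sin(5 deg) = 0.0872
  joint[1] = (0.0000, 0.0000) + 4.6 * (0.9962, 0.0872) = (0.0000 + 4.5825, 0.0000 + 0.4009) = (4.5825, 0.4009)
link 1: phi[1] = 5 + 15 = 20 deg
  cos(20 deg) = 0.9397, sin(20 deg) = 0.3420
  joint[2] = (4.5825, 0.4009) + 5.2 * (0.9397, 0.3420) = (4.5825 + 4.8864, 0.4009 + 1.7785) = (9.4689, 2.1794)
link 2: phi[2] = 5 + 15 + 160 = 180 deg
  cos(180 deg) = -1.0000, sin(180 deg) = 0.0000
  joint[3] = (9.4689, 2.1794) + 1.9 * (-1.0000, 0.0000) = (9.4689 + -1.9000, 2.1794 + 0.0000) = (7.5689, 2.1794)
link 3: phi[3] = 5 + 15 + 160 + -5 = 175 deg
  cos(175 deg) = -0.9962, sin(175 deg) = 0.0872
  joint[4] = (7.5689, 2.1794) + 8.5 * (-0.9962, 0.0872) = (7.5689 + -8.4677, 2.1794 + 0.7408) = (-0.8988, 2.9202)
End effector: (-0.8988, 2.9202)

Answer: -0.8988 2.9202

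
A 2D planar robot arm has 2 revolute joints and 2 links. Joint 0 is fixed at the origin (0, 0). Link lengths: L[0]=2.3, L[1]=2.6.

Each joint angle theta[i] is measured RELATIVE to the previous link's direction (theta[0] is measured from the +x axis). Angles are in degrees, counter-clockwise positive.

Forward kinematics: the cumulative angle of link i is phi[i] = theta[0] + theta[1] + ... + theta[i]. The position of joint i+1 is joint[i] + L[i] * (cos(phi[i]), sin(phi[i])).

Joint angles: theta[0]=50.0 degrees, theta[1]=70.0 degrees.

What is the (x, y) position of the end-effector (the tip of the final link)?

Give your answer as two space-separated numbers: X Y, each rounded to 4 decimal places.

joint[0] = (0.0000, 0.0000)  (base)
link 0: phi[0] = 50 = 50 deg
  cos(50 deg) = 0.6428, sin(50 deg) = 0.7660
  joint[1] = (0.0000, 0.0000) + 2.3 * (0.6428, 0.7660) = (0.0000 + 1.4784, 0.0000 + 1.7619) = (1.4784, 1.7619)
link 1: phi[1] = 50 + 70 = 120 deg
  cos(120 deg) = -0.5000, sin(120 deg) = 0.8660
  joint[2] = (1.4784, 1.7619) + 2.6 * (-0.5000, 0.8660) = (1.4784 + -1.3000, 1.7619 + 2.2517) = (0.1784, 4.0136)
End effector: (0.1784, 4.0136)

Answer: 0.1784 4.0136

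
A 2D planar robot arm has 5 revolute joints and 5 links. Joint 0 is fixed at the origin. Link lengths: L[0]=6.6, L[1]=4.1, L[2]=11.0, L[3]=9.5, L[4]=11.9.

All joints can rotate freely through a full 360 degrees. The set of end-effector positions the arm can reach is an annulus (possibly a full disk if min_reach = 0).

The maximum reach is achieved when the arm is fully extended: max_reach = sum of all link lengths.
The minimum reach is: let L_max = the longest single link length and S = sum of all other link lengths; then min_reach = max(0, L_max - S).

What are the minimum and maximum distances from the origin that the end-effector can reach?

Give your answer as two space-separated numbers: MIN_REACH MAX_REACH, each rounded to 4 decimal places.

Answer: 0.0000 43.1000

Derivation:
Link lengths: [6.6, 4.1, 11.0, 9.5, 11.9]
max_reach = 6.6 + 4.1 + 11 + 9.5 + 11.9 = 43.1
L_max = max([6.6, 4.1, 11.0, 9.5, 11.9]) = 11.9
S (sum of others) = 43.1 - 11.9 = 31.2
min_reach = max(0, 11.9 - 31.2) = max(0, -19.3) = 0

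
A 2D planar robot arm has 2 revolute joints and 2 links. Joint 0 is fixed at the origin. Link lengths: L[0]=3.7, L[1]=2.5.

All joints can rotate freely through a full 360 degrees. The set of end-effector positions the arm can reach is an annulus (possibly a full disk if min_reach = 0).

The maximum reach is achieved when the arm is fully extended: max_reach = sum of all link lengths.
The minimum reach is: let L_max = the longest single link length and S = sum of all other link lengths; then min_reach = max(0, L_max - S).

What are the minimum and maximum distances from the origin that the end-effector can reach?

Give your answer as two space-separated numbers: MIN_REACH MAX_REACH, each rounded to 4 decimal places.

Link lengths: [3.7, 2.5]
max_reach = 3.7 + 2.5 = 6.2
L_max = max([3.7, 2.5]) = 3.7
S (sum of others) = 6.2 - 3.7 = 2.5
min_reach = max(0, 3.7 - 2.5) = max(0, 1.2) = 1.2

Answer: 1.2000 6.2000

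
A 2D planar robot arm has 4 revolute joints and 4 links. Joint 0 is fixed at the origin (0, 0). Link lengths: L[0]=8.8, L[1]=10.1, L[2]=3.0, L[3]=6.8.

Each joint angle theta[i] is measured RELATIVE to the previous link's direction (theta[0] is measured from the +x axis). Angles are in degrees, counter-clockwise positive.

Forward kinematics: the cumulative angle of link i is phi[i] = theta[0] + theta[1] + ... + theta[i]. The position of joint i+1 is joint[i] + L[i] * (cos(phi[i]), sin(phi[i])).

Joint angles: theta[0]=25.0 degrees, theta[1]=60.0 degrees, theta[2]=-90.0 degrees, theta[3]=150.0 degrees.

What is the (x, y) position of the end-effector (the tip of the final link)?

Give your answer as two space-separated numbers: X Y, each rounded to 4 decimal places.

joint[0] = (0.0000, 0.0000)  (base)
link 0: phi[0] = 25 = 25 deg
  cos(25 deg) = 0.9063, sin(25 deg) = 0.4226
  joint[1] = (0.0000, 0.0000) + 8.8 * (0.9063, 0.4226) = (0.0000 + 7.9755, 0.0000 + 3.7190) = (7.9755, 3.7190)
link 1: phi[1] = 25 + 60 = 85 deg
  cos(85 deg) = 0.0872, sin(85 deg) = 0.9962
  joint[2] = (7.9755, 3.7190) + 10.1 * (0.0872, 0.9962) = (7.9755 + 0.8803, 3.7190 + 10.0616) = (8.8558, 13.7806)
link 2: phi[2] = 25 + 60 + -90 = -5 deg
  cos(-5 deg) = 0.9962, sin(-5 deg) = -0.0872
  joint[3] = (8.8558, 13.7806) + 3 * (0.9962, -0.0872) = (8.8558 + 2.9886, 13.7806 + -0.2615) = (11.8444, 13.5191)
link 3: phi[3] = 25 + 60 + -90 + 150 = 145 deg
  cos(145 deg) = -0.8192, sin(145 deg) = 0.5736
  joint[4] = (11.8444, 13.5191) + 6.8 * (-0.8192, 0.5736) = (11.8444 + -5.5702, 13.5191 + 3.9003) = (6.2741, 17.4195)
End effector: (6.2741, 17.4195)

Answer: 6.2741 17.4195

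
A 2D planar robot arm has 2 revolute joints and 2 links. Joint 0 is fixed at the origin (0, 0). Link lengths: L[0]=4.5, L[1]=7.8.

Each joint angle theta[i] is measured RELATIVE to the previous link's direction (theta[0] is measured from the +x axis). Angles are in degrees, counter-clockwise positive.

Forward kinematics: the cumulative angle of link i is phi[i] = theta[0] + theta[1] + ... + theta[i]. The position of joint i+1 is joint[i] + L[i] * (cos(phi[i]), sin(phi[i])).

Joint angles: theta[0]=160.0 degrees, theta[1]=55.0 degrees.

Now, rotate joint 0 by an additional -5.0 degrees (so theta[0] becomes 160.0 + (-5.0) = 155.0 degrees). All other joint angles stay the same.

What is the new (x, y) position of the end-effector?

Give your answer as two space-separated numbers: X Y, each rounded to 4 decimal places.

Answer: -10.8334 -1.9982

Derivation:
joint[0] = (0.0000, 0.0000)  (base)
link 0: phi[0] = 155 = 155 deg
  cos(155 deg) = -0.9063, sin(155 deg) = 0.4226
  joint[1] = (0.0000, 0.0000) + 4.5 * (-0.9063, 0.4226) = (0.0000 + -4.0784, 0.0000 + 1.9018) = (-4.0784, 1.9018)
link 1: phi[1] = 155 + 55 = 210 deg
  cos(210 deg) = -0.8660, sin(210 deg) = -0.5000
  joint[2] = (-4.0784, 1.9018) + 7.8 * (-0.8660, -0.5000) = (-4.0784 + -6.7550, 1.9018 + -3.9000) = (-10.8334, -1.9982)
End effector: (-10.8334, -1.9982)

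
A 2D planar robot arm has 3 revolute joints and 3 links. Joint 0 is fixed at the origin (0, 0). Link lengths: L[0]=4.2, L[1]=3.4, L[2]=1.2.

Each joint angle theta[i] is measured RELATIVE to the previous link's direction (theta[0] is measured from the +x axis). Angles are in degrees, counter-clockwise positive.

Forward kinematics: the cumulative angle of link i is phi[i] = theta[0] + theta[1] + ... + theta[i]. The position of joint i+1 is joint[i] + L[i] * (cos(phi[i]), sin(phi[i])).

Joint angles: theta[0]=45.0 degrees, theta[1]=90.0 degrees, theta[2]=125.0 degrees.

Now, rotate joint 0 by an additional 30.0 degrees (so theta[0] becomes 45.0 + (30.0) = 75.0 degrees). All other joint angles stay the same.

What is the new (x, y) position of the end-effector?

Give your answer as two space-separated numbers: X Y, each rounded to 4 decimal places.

Answer: -1.7867 3.8092

Derivation:
joint[0] = (0.0000, 0.0000)  (base)
link 0: phi[0] = 75 = 75 deg
  cos(75 deg) = 0.2588, sin(75 deg) = 0.9659
  joint[1] = (0.0000, 0.0000) + 4.2 * (0.2588, 0.9659) = (0.0000 + 1.0870, 0.0000 + 4.0569) = (1.0870, 4.0569)
link 1: phi[1] = 75 + 90 = 165 deg
  cos(165 deg) = -0.9659, sin(165 deg) = 0.2588
  joint[2] = (1.0870, 4.0569) + 3.4 * (-0.9659, 0.2588) = (1.0870 + -3.2841, 4.0569 + 0.8800) = (-2.1971, 4.9369)
link 2: phi[2] = 75 + 90 + 125 = 290 deg
  cos(290 deg) = 0.3420, sin(290 deg) = -0.9397
  joint[3] = (-2.1971, 4.9369) + 1.2 * (0.3420, -0.9397) = (-2.1971 + 0.4104, 4.9369 + -1.1276) = (-1.7867, 3.8092)
End effector: (-1.7867, 3.8092)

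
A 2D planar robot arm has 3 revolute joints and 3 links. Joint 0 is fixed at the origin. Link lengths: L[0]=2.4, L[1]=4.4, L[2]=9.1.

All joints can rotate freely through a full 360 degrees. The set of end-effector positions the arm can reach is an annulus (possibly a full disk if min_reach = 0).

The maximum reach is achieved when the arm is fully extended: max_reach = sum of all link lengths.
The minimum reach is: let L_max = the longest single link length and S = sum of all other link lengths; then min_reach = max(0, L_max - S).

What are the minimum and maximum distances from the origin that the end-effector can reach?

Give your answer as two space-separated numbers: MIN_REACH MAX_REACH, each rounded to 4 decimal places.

Link lengths: [2.4, 4.4, 9.1]
max_reach = 2.4 + 4.4 + 9.1 = 15.9
L_max = max([2.4, 4.4, 9.1]) = 9.1
S (sum of others) = 15.9 - 9.1 = 6.8
min_reach = max(0, 9.1 - 6.8) = max(0, 2.3) = 2.3

Answer: 2.3000 15.9000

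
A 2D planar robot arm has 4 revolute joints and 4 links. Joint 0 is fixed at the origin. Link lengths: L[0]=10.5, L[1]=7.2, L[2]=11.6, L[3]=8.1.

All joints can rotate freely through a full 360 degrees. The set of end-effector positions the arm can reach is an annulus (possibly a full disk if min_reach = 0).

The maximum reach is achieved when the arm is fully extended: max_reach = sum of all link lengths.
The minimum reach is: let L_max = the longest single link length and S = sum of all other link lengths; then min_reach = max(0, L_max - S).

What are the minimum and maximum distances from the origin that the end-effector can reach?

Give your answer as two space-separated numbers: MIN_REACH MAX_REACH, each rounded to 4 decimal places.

Answer: 0.0000 37.4000

Derivation:
Link lengths: [10.5, 7.2, 11.6, 8.1]
max_reach = 10.5 + 7.2 + 11.6 + 8.1 = 37.4
L_max = max([10.5, 7.2, 11.6, 8.1]) = 11.6
S (sum of others) = 37.4 - 11.6 = 25.8
min_reach = max(0, 11.6 - 25.8) = max(0, -14.2) = 0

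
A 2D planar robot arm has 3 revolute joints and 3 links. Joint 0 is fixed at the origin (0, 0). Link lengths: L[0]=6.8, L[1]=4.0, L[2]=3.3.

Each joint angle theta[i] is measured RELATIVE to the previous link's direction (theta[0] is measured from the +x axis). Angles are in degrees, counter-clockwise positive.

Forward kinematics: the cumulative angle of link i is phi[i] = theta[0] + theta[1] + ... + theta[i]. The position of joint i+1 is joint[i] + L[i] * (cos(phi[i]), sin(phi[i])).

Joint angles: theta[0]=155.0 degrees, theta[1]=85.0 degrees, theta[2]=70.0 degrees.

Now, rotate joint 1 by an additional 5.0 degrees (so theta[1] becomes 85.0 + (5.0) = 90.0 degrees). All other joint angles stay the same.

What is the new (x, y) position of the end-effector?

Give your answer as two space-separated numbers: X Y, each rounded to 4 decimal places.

joint[0] = (0.0000, 0.0000)  (base)
link 0: phi[0] = 155 = 155 deg
  cos(155 deg) = -0.9063, sin(155 deg) = 0.4226
  joint[1] = (0.0000, 0.0000) + 6.8 * (-0.9063, 0.4226) = (0.0000 + -6.1629, 0.0000 + 2.8738) = (-6.1629, 2.8738)
link 1: phi[1] = 155 + 90 = 245 deg
  cos(245 deg) = -0.4226, sin(245 deg) = -0.9063
  joint[2] = (-6.1629, 2.8738) + 4 * (-0.4226, -0.9063) = (-6.1629 + -1.6905, 2.8738 + -3.6252) = (-7.8534, -0.7514)
link 2: phi[2] = 155 + 90 + 70 = 315 deg
  cos(315 deg) = 0.7071, sin(315 deg) = -0.7071
  joint[3] = (-7.8534, -0.7514) + 3.3 * (0.7071, -0.7071) = (-7.8534 + 2.3335, -0.7514 + -2.3335) = (-5.5199, -3.0849)
End effector: (-5.5199, -3.0849)

Answer: -5.5199 -3.0849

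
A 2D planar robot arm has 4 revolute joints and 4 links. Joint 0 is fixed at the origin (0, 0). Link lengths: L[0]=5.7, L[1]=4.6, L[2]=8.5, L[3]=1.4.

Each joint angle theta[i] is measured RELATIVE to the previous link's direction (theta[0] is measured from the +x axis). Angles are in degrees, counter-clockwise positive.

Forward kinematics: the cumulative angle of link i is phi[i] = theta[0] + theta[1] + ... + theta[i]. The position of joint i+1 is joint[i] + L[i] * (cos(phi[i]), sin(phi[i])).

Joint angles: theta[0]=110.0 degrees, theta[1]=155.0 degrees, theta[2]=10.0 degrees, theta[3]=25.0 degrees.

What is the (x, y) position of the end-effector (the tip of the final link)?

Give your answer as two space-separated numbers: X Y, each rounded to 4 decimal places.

Answer: -0.9096 -8.9063

Derivation:
joint[0] = (0.0000, 0.0000)  (base)
link 0: phi[0] = 110 = 110 deg
  cos(110 deg) = -0.3420, sin(110 deg) = 0.9397
  joint[1] = (0.0000, 0.0000) + 5.7 * (-0.3420, 0.9397) = (0.0000 + -1.9495, 0.0000 + 5.3562) = (-1.9495, 5.3562)
link 1: phi[1] = 110 + 155 = 265 deg
  cos(265 deg) = -0.0872, sin(265 deg) = -0.9962
  joint[2] = (-1.9495, 5.3562) + 4.6 * (-0.0872, -0.9962) = (-1.9495 + -0.4009, 5.3562 + -4.5825) = (-2.3504, 0.7738)
link 2: phi[2] = 110 + 155 + 10 = 275 deg
  cos(275 deg) = 0.0872, sin(275 deg) = -0.9962
  joint[3] = (-2.3504, 0.7738) + 8.5 * (0.0872, -0.9962) = (-2.3504 + 0.7408, 0.7738 + -8.4677) = (-1.6096, -7.6939)
link 3: phi[3] = 110 + 155 + 10 + 25 = 300 deg
  cos(300 deg) = 0.5000, sin(300 deg) = -0.8660
  joint[4] = (-1.6096, -7.6939) + 1.4 * (0.5000, -0.8660) = (-1.6096 + 0.7000, -7.6939 + -1.2124) = (-0.9096, -8.9063)
End effector: (-0.9096, -8.9063)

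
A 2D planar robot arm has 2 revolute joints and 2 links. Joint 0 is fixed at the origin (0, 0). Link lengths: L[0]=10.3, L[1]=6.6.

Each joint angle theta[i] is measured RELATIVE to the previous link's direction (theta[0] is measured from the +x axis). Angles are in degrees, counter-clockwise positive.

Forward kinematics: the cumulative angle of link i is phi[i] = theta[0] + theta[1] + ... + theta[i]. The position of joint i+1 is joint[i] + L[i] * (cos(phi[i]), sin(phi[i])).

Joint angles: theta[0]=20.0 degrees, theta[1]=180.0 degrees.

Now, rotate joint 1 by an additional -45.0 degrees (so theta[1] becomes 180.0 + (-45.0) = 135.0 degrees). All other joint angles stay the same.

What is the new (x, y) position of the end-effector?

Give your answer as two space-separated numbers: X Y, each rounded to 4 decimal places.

Answer: 3.6972 6.3121

Derivation:
joint[0] = (0.0000, 0.0000)  (base)
link 0: phi[0] = 20 = 20 deg
  cos(20 deg) = 0.9397, sin(20 deg) = 0.3420
  joint[1] = (0.0000, 0.0000) + 10.3 * (0.9397, 0.3420) = (0.0000 + 9.6788, 0.0000 + 3.5228) = (9.6788, 3.5228)
link 1: phi[1] = 20 + 135 = 155 deg
  cos(155 deg) = -0.9063, sin(155 deg) = 0.4226
  joint[2] = (9.6788, 3.5228) + 6.6 * (-0.9063, 0.4226) = (9.6788 + -5.9816, 3.5228 + 2.7893) = (3.6972, 6.3121)
End effector: (3.6972, 6.3121)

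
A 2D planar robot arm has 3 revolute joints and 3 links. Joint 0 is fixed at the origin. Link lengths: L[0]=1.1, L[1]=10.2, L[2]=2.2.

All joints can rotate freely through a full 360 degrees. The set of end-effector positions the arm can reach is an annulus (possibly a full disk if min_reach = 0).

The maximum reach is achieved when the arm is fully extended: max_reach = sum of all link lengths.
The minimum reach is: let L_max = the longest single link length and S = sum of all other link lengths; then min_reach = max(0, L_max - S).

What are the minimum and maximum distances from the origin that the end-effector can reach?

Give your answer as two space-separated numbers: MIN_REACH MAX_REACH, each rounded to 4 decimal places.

Answer: 6.9000 13.5000

Derivation:
Link lengths: [1.1, 10.2, 2.2]
max_reach = 1.1 + 10.2 + 2.2 = 13.5
L_max = max([1.1, 10.2, 2.2]) = 10.2
S (sum of others) = 13.5 - 10.2 = 3.3
min_reach = max(0, 10.2 - 3.3) = max(0, 6.9) = 6.9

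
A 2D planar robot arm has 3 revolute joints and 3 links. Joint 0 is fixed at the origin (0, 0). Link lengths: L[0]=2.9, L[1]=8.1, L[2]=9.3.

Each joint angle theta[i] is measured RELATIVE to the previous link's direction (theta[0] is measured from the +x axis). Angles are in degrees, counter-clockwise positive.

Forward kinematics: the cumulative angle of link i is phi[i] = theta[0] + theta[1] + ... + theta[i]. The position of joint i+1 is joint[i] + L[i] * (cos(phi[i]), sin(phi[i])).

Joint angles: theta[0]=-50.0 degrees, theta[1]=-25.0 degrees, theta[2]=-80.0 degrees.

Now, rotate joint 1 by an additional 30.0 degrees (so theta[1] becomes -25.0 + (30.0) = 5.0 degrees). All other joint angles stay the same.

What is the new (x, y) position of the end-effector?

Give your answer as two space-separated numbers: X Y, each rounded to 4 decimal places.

joint[0] = (0.0000, 0.0000)  (base)
link 0: phi[0] = -50 = -50 deg
  cos(-50 deg) = 0.6428, sin(-50 deg) = -0.7660
  joint[1] = (0.0000, 0.0000) + 2.9 * (0.6428, -0.7660) = (0.0000 + 1.8641, 0.0000 + -2.2215) = (1.8641, -2.2215)
link 1: phi[1] = -50 + 5 = -45 deg
  cos(-45 deg) = 0.7071, sin(-45 deg) = -0.7071
  joint[2] = (1.8641, -2.2215) + 8.1 * (0.7071, -0.7071) = (1.8641 + 5.7276, -2.2215 + -5.7276) = (7.5916, -7.9491)
link 2: phi[2] = -50 + 5 + -80 = -125 deg
  cos(-125 deg) = -0.5736, sin(-125 deg) = -0.8192
  joint[3] = (7.5916, -7.9491) + 9.3 * (-0.5736, -0.8192) = (7.5916 + -5.3343, -7.9491 + -7.6181) = (2.2574, -15.5672)
End effector: (2.2574, -15.5672)

Answer: 2.2574 -15.5672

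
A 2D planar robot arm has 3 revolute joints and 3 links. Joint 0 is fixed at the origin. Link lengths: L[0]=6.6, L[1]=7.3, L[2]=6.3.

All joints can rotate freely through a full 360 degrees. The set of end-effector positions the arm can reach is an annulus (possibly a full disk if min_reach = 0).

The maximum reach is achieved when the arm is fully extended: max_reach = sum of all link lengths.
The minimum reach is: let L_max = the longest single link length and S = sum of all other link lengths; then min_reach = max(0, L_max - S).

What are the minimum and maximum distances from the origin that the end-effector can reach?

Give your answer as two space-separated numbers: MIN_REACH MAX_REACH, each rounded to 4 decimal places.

Link lengths: [6.6, 7.3, 6.3]
max_reach = 6.6 + 7.3 + 6.3 = 20.2
L_max = max([6.6, 7.3, 6.3]) = 7.3
S (sum of others) = 20.2 - 7.3 = 12.9
min_reach = max(0, 7.3 - 12.9) = max(0, -5.6) = 0

Answer: 0.0000 20.2000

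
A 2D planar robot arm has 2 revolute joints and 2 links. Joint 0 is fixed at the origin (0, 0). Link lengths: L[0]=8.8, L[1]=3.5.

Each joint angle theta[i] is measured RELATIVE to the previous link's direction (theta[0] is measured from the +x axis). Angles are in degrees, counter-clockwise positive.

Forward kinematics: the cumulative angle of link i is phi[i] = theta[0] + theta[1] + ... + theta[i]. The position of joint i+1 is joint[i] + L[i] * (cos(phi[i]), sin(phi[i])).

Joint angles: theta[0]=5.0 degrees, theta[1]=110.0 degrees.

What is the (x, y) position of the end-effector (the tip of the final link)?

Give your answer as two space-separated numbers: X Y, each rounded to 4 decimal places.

joint[0] = (0.0000, 0.0000)  (base)
link 0: phi[0] = 5 = 5 deg
  cos(5 deg) = 0.9962, sin(5 deg) = 0.0872
  joint[1] = (0.0000, 0.0000) + 8.8 * (0.9962, 0.0872) = (0.0000 + 8.7665, 0.0000 + 0.7670) = (8.7665, 0.7670)
link 1: phi[1] = 5 + 110 = 115 deg
  cos(115 deg) = -0.4226, sin(115 deg) = 0.9063
  joint[2] = (8.7665, 0.7670) + 3.5 * (-0.4226, 0.9063) = (8.7665 + -1.4792, 0.7670 + 3.1721) = (7.2873, 3.9390)
End effector: (7.2873, 3.9390)

Answer: 7.2873 3.9390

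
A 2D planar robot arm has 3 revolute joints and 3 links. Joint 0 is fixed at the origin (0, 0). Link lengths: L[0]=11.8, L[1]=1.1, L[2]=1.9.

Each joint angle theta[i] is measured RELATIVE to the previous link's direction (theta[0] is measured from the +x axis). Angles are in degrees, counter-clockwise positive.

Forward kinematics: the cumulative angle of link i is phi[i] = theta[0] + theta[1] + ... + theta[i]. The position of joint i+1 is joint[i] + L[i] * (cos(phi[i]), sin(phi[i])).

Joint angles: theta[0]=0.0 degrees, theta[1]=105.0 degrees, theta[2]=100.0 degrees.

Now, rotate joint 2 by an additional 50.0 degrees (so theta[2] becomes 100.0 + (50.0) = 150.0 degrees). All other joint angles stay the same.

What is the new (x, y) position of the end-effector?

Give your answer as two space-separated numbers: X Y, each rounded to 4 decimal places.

Answer: 11.0235 -0.7727

Derivation:
joint[0] = (0.0000, 0.0000)  (base)
link 0: phi[0] = 0 = 0 deg
  cos(0 deg) = 1.0000, sin(0 deg) = 0.0000
  joint[1] = (0.0000, 0.0000) + 11.8 * (1.0000, 0.0000) = (0.0000 + 11.8000, 0.0000 + 0.0000) = (11.8000, 0.0000)
link 1: phi[1] = 0 + 105 = 105 deg
  cos(105 deg) = -0.2588, sin(105 deg) = 0.9659
  joint[2] = (11.8000, 0.0000) + 1.1 * (-0.2588, 0.9659) = (11.8000 + -0.2847, 0.0000 + 1.0625) = (11.5153, 1.0625)
link 2: phi[2] = 0 + 105 + 150 = 255 deg
  cos(255 deg) = -0.2588, sin(255 deg) = -0.9659
  joint[3] = (11.5153, 1.0625) + 1.9 * (-0.2588, -0.9659) = (11.5153 + -0.4918, 1.0625 + -1.8353) = (11.0235, -0.7727)
End effector: (11.0235, -0.7727)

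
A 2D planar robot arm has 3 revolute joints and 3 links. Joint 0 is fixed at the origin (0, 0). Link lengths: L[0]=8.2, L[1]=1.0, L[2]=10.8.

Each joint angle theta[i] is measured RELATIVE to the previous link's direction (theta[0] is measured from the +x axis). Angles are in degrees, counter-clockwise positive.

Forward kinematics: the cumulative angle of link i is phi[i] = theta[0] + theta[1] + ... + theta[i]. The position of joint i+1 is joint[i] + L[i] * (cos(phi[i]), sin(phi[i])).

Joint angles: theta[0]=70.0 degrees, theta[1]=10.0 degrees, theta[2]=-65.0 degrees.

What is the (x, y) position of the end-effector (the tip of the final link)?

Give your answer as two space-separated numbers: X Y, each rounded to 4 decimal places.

Answer: 13.4102 11.4855

Derivation:
joint[0] = (0.0000, 0.0000)  (base)
link 0: phi[0] = 70 = 70 deg
  cos(70 deg) = 0.3420, sin(70 deg) = 0.9397
  joint[1] = (0.0000, 0.0000) + 8.2 * (0.3420, 0.9397) = (0.0000 + 2.8046, 0.0000 + 7.7055) = (2.8046, 7.7055)
link 1: phi[1] = 70 + 10 = 80 deg
  cos(80 deg) = 0.1736, sin(80 deg) = 0.9848
  joint[2] = (2.8046, 7.7055) + 1 * (0.1736, 0.9848) = (2.8046 + 0.1736, 7.7055 + 0.9848) = (2.9782, 8.6903)
link 2: phi[2] = 70 + 10 + -65 = 15 deg
  cos(15 deg) = 0.9659, sin(15 deg) = 0.2588
  joint[3] = (2.9782, 8.6903) + 10.8 * (0.9659, 0.2588) = (2.9782 + 10.4320, 8.6903 + 2.7952) = (13.4102, 11.4855)
End effector: (13.4102, 11.4855)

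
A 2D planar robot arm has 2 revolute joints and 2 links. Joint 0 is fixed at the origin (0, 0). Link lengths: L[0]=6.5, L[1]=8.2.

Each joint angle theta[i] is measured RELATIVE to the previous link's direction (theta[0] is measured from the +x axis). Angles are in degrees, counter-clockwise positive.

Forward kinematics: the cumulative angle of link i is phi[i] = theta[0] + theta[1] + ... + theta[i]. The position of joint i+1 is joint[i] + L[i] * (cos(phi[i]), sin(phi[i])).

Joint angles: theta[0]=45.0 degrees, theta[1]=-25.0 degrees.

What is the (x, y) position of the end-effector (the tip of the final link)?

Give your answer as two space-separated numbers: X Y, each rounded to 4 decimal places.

Answer: 12.3017 7.4008

Derivation:
joint[0] = (0.0000, 0.0000)  (base)
link 0: phi[0] = 45 = 45 deg
  cos(45 deg) = 0.7071, sin(45 deg) = 0.7071
  joint[1] = (0.0000, 0.0000) + 6.5 * (0.7071, 0.7071) = (0.0000 + 4.5962, 0.0000 + 4.5962) = (4.5962, 4.5962)
link 1: phi[1] = 45 + -25 = 20 deg
  cos(20 deg) = 0.9397, sin(20 deg) = 0.3420
  joint[2] = (4.5962, 4.5962) + 8.2 * (0.9397, 0.3420) = (4.5962 + 7.7055, 4.5962 + 2.8046) = (12.3017, 7.4008)
End effector: (12.3017, 7.4008)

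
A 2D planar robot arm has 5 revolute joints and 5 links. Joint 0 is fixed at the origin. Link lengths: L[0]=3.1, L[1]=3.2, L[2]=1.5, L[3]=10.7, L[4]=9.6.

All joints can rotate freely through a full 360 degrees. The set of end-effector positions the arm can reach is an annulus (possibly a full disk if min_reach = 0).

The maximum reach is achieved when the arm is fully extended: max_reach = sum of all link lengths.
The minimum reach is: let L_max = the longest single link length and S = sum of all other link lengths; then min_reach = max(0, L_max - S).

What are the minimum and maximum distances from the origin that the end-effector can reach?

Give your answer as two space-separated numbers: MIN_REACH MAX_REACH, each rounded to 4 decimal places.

Link lengths: [3.1, 3.2, 1.5, 10.7, 9.6]
max_reach = 3.1 + 3.2 + 1.5 + 10.7 + 9.6 = 28.1
L_max = max([3.1, 3.2, 1.5, 10.7, 9.6]) = 10.7
S (sum of others) = 28.1 - 10.7 = 17.4
min_reach = max(0, 10.7 - 17.4) = max(0, -6.7) = 0

Answer: 0.0000 28.1000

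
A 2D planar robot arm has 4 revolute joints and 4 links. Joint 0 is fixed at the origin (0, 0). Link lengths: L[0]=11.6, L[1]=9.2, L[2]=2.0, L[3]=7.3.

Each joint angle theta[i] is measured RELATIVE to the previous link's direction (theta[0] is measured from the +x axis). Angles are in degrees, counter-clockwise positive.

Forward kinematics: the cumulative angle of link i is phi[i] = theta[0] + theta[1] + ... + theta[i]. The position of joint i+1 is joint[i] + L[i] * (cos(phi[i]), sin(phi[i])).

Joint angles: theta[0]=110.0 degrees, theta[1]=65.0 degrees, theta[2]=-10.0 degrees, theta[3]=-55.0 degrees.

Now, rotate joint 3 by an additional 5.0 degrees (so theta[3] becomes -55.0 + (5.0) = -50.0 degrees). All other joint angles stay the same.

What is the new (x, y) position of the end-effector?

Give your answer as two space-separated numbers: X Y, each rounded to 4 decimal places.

Answer: -18.1494 18.8360

Derivation:
joint[0] = (0.0000, 0.0000)  (base)
link 0: phi[0] = 110 = 110 deg
  cos(110 deg) = -0.3420, sin(110 deg) = 0.9397
  joint[1] = (0.0000, 0.0000) + 11.6 * (-0.3420, 0.9397) = (0.0000 + -3.9674, 0.0000 + 10.9004) = (-3.9674, 10.9004)
link 1: phi[1] = 110 + 65 = 175 deg
  cos(175 deg) = -0.9962, sin(175 deg) = 0.0872
  joint[2] = (-3.9674, 10.9004) + 9.2 * (-0.9962, 0.0872) = (-3.9674 + -9.1650, 10.9004 + 0.8018) = (-13.1324, 11.7023)
link 2: phi[2] = 110 + 65 + -10 = 165 deg
  cos(165 deg) = -0.9659, sin(165 deg) = 0.2588
  joint[3] = (-13.1324, 11.7023) + 2 * (-0.9659, 0.2588) = (-13.1324 + -1.9319, 11.7023 + 0.5176) = (-15.0643, 12.2199)
link 3: phi[3] = 110 + 65 + -10 + -50 = 115 deg
  cos(115 deg) = -0.4226, sin(115 deg) = 0.9063
  joint[4] = (-15.0643, 12.2199) + 7.3 * (-0.4226, 0.9063) = (-15.0643 + -3.0851, 12.2199 + 6.6160) = (-18.1494, 18.8360)
End effector: (-18.1494, 18.8360)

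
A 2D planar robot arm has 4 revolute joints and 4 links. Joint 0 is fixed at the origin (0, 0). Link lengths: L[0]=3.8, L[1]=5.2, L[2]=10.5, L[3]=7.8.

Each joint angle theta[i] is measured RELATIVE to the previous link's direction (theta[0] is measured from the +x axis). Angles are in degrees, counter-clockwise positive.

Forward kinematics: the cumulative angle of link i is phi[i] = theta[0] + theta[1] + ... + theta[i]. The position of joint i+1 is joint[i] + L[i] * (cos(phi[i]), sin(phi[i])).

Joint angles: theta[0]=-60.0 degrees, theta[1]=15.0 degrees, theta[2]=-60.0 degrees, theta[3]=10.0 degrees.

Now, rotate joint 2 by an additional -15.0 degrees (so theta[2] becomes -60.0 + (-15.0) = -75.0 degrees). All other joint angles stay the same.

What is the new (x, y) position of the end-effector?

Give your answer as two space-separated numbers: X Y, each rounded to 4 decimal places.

Answer: -2.3408 -23.3907

Derivation:
joint[0] = (0.0000, 0.0000)  (base)
link 0: phi[0] = -60 = -60 deg
  cos(-60 deg) = 0.5000, sin(-60 deg) = -0.8660
  joint[1] = (0.0000, 0.0000) + 3.8 * (0.5000, -0.8660) = (0.0000 + 1.9000, 0.0000 + -3.2909) = (1.9000, -3.2909)
link 1: phi[1] = -60 + 15 = -45 deg
  cos(-45 deg) = 0.7071, sin(-45 deg) = -0.7071
  joint[2] = (1.9000, -3.2909) + 5.2 * (0.7071, -0.7071) = (1.9000 + 3.6770, -3.2909 + -3.6770) = (5.5770, -6.9679)
link 2: phi[2] = -60 + 15 + -75 = -120 deg
  cos(-120 deg) = -0.5000, sin(-120 deg) = -0.8660
  joint[3] = (5.5770, -6.9679) + 10.5 * (-0.5000, -0.8660) = (5.5770 + -5.2500, -6.9679 + -9.0933) = (0.3270, -16.0611)
link 3: phi[3] = -60 + 15 + -75 + 10 = -110 deg
  cos(-110 deg) = -0.3420, sin(-110 deg) = -0.9397
  joint[4] = (0.3270, -16.0611) + 7.8 * (-0.3420, -0.9397) = (0.3270 + -2.6678, -16.0611 + -7.3296) = (-2.3408, -23.3907)
End effector: (-2.3408, -23.3907)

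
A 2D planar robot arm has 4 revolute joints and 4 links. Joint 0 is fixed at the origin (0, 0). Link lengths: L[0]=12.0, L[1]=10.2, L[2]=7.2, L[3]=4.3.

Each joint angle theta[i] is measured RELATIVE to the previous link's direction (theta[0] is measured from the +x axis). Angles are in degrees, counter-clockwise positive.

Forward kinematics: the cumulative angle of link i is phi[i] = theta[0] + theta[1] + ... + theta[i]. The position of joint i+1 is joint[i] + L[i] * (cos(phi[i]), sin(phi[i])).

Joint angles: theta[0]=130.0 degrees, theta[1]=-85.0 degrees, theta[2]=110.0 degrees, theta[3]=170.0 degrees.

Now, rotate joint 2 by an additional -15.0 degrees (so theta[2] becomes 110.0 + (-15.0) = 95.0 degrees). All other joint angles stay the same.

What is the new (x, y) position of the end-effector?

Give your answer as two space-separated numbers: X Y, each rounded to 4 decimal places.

Answer: -3.2525 17.7391

Derivation:
joint[0] = (0.0000, 0.0000)  (base)
link 0: phi[0] = 130 = 130 deg
  cos(130 deg) = -0.6428, sin(130 deg) = 0.7660
  joint[1] = (0.0000, 0.0000) + 12 * (-0.6428, 0.7660) = (0.0000 + -7.7135, 0.0000 + 9.1925) = (-7.7135, 9.1925)
link 1: phi[1] = 130 + -85 = 45 deg
  cos(45 deg) = 0.7071, sin(45 deg) = 0.7071
  joint[2] = (-7.7135, 9.1925) + 10.2 * (0.7071, 0.7071) = (-7.7135 + 7.2125, 9.1925 + 7.2125) = (-0.5010, 16.4050)
link 2: phi[2] = 130 + -85 + 95 = 140 deg
  cos(140 deg) = -0.7660, sin(140 deg) = 0.6428
  joint[3] = (-0.5010, 16.4050) + 7.2 * (-0.7660, 0.6428) = (-0.5010 + -5.5155, 16.4050 + 4.6281) = (-6.0165, 21.0331)
link 3: phi[3] = 130 + -85 + 95 + 170 = 310 deg
  cos(310 deg) = 0.6428, sin(310 deg) = -0.7660
  joint[4] = (-6.0165, 21.0331) + 4.3 * (0.6428, -0.7660) = (-6.0165 + 2.7640, 21.0331 + -3.2940) = (-3.2525, 17.7391)
End effector: (-3.2525, 17.7391)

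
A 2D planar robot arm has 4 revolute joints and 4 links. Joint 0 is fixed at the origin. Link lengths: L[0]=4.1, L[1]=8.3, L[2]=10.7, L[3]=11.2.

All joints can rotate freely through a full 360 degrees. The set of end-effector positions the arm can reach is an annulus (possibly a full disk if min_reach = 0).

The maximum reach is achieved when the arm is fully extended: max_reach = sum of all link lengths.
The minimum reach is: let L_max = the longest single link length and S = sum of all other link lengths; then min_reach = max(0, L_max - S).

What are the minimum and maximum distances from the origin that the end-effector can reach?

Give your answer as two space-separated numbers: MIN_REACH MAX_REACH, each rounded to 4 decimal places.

Answer: 0.0000 34.3000

Derivation:
Link lengths: [4.1, 8.3, 10.7, 11.2]
max_reach = 4.1 + 8.3 + 10.7 + 11.2 = 34.3
L_max = max([4.1, 8.3, 10.7, 11.2]) = 11.2
S (sum of others) = 34.3 - 11.2 = 23.1
min_reach = max(0, 11.2 - 23.1) = max(0, -11.9) = 0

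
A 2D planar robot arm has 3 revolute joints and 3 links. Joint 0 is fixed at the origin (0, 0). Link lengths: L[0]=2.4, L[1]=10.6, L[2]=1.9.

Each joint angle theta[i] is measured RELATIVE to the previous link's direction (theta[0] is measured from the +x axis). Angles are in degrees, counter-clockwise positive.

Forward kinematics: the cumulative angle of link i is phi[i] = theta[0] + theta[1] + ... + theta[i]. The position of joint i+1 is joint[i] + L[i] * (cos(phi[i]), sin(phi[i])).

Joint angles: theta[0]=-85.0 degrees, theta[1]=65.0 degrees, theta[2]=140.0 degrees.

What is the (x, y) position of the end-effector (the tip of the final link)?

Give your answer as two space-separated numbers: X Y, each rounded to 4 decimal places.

joint[0] = (0.0000, 0.0000)  (base)
link 0: phi[0] = -85 = -85 deg
  cos(-85 deg) = 0.0872, sin(-85 deg) = -0.9962
  joint[1] = (0.0000, 0.0000) + 2.4 * (0.0872, -0.9962) = (0.0000 + 0.2092, 0.0000 + -2.3909) = (0.2092, -2.3909)
link 1: phi[1] = -85 + 65 = -20 deg
  cos(-20 deg) = 0.9397, sin(-20 deg) = -0.3420
  joint[2] = (0.2092, -2.3909) + 10.6 * (0.9397, -0.3420) = (0.2092 + 9.9607, -2.3909 + -3.6254) = (10.1699, -6.0163)
link 2: phi[2] = -85 + 65 + 140 = 120 deg
  cos(120 deg) = -0.5000, sin(120 deg) = 0.8660
  joint[3] = (10.1699, -6.0163) + 1.9 * (-0.5000, 0.8660) = (10.1699 + -0.9500, -6.0163 + 1.6454) = (9.2199, -4.3708)
End effector: (9.2199, -4.3708)

Answer: 9.2199 -4.3708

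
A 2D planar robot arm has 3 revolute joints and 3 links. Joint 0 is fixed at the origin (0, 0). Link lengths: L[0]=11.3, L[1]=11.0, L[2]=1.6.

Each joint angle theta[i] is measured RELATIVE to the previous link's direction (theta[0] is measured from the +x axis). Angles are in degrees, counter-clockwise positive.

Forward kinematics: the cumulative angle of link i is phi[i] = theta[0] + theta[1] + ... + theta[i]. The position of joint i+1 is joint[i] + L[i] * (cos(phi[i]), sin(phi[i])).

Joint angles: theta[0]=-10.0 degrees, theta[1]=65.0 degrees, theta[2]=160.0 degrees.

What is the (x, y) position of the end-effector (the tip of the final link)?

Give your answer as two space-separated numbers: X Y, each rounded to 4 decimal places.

joint[0] = (0.0000, 0.0000)  (base)
link 0: phi[0] = -10 = -10 deg
  cos(-10 deg) = 0.9848, sin(-10 deg) = -0.1736
  joint[1] = (0.0000, 0.0000) + 11.3 * (0.9848, -0.1736) = (0.0000 + 11.1283, 0.0000 + -1.9622) = (11.1283, -1.9622)
link 1: phi[1] = -10 + 65 = 55 deg
  cos(55 deg) = 0.5736, sin(55 deg) = 0.8192
  joint[2] = (11.1283, -1.9622) + 11 * (0.5736, 0.8192) = (11.1283 + 6.3093, -1.9622 + 9.0107) = (17.4377, 7.0484)
link 2: phi[2] = -10 + 65 + 160 = 215 deg
  cos(215 deg) = -0.8192, sin(215 deg) = -0.5736
  joint[3] = (17.4377, 7.0484) + 1.6 * (-0.8192, -0.5736) = (17.4377 + -1.3106, 7.0484 + -0.9177) = (16.1270, 6.1307)
End effector: (16.1270, 6.1307)

Answer: 16.1270 6.1307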